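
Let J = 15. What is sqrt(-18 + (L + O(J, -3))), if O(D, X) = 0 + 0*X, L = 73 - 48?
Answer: sqrt(7) ≈ 2.6458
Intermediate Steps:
L = 25
O(D, X) = 0 (O(D, X) = 0 + 0 = 0)
sqrt(-18 + (L + O(J, -3))) = sqrt(-18 + (25 + 0)) = sqrt(-18 + 25) = sqrt(7)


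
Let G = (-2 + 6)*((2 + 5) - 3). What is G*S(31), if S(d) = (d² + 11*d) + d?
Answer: 21328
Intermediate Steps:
S(d) = d² + 12*d
G = 16 (G = 4*(7 - 3) = 4*4 = 16)
G*S(31) = 16*(31*(12 + 31)) = 16*(31*43) = 16*1333 = 21328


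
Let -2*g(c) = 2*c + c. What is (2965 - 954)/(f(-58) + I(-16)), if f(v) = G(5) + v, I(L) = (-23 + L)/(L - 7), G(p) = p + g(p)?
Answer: -92506/2705 ≈ -34.198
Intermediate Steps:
g(c) = -3*c/2 (g(c) = -(2*c + c)/2 = -3*c/2)
G(p) = -p/2 (G(p) = p - 3*p/2 = -p/2)
I(L) = (-23 + L)/(-7 + L)
f(v) = -5/2 + v (f(v) = -½*5 + v = -5/2 + v)
(2965 - 954)/(f(-58) + I(-16)) = (2965 - 954)/((-5/2 - 58) + (-23 - 16)/(-7 - 16)) = 2011/(-121/2 - 39/(-23)) = 2011/(-121/2 - 1/23*(-39)) = 2011/(-121/2 + 39/23) = 2011/(-2705/46) = 2011*(-46/2705) = -92506/2705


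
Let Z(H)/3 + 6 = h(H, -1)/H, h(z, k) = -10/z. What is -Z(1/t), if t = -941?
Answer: 26564448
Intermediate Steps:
Z(H) = -18 - 30/H**2 (Z(H) = -18 + 3*((-10/H)/H) = -18 + 3*(-10/H**2) = -18 - 30/H**2)
-Z(1/t) = -(-18 - 30/(1/(-941))**2) = -(-18 - 30/(-1/941)**2) = -(-18 - 30*885481) = -(-18 - 26564430) = -1*(-26564448) = 26564448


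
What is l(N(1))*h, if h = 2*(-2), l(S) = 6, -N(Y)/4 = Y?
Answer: -24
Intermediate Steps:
N(Y) = -4*Y
h = -4
l(N(1))*h = 6*(-4) = -24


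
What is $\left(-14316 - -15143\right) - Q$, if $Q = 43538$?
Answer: $-42711$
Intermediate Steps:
$\left(-14316 - -15143\right) - Q = \left(-14316 - -15143\right) - 43538 = \left(-14316 + 15143\right) - 43538 = 827 - 43538 = -42711$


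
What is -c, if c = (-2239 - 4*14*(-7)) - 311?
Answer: 2158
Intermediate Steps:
c = -2158 (c = (-2239 - 56*(-7)) - 311 = (-2239 + 392) - 311 = -1847 - 311 = -2158)
-c = -1*(-2158) = 2158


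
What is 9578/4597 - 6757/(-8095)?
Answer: 108595839/37212715 ≈ 2.9182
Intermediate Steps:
9578/4597 - 6757/(-8095) = 9578*(1/4597) - 6757*(-1/8095) = 9578/4597 + 6757/8095 = 108595839/37212715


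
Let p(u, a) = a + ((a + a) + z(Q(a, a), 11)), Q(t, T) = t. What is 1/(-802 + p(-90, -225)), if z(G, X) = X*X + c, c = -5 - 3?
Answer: -1/1364 ≈ -0.00073314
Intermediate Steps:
c = -8
z(G, X) = -8 + X² (z(G, X) = X*X - 8 = X² - 8 = -8 + X²)
p(u, a) = 113 + 3*a (p(u, a) = a + ((a + a) + (-8 + 11²)) = a + (2*a + (-8 + 121)) = a + (2*a + 113) = a + (113 + 2*a) = 113 + 3*a)
1/(-802 + p(-90, -225)) = 1/(-802 + (113 + 3*(-225))) = 1/(-802 + (113 - 675)) = 1/(-802 - 562) = 1/(-1364) = -1/1364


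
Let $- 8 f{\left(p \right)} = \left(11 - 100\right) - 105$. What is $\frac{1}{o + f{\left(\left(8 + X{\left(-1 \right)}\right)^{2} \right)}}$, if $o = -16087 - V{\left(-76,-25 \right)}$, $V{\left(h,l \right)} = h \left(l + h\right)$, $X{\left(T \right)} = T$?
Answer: $- \frac{4}{94955} \approx -4.2125 \cdot 10^{-5}$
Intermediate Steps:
$V{\left(h,l \right)} = h \left(h + l\right)$
$f{\left(p \right)} = \frac{97}{4}$ ($f{\left(p \right)} = - \frac{\left(11 - 100\right) - 105}{8} = - \frac{-89 - 105}{8} = \left(- \frac{1}{8}\right) \left(-194\right) = \frac{97}{4}$)
$o = -23763$ ($o = -16087 - - 76 \left(-76 - 25\right) = -16087 - \left(-76\right) \left(-101\right) = -16087 - 7676 = -23763$)
$\frac{1}{o + f{\left(\left(8 + X{\left(-1 \right)}\right)^{2} \right)}} = \frac{1}{-23763 + \frac{97}{4}} = \frac{1}{- \frac{94955}{4}} = - \frac{4}{94955}$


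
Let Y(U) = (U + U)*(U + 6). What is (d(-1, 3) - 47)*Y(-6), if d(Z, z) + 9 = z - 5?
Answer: 0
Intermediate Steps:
d(Z, z) = -14 + z (d(Z, z) = -9 + (z - 5) = -9 + (-5 + z) = -14 + z)
Y(U) = 2*U*(6 + U) (Y(U) = (2*U)*(6 + U) = 2*U*(6 + U))
(d(-1, 3) - 47)*Y(-6) = ((-14 + 3) - 47)*(2*(-6)*(6 - 6)) = (-11 - 47)*(2*(-6)*0) = -58*0 = 0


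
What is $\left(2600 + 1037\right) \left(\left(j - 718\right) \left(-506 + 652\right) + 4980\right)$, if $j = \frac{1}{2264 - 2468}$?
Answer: $- \frac{37041277453}{102} \approx -3.6315 \cdot 10^{8}$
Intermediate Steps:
$j = - \frac{1}{204}$ ($j = \frac{1}{-204} = - \frac{1}{204} \approx -0.004902$)
$\left(2600 + 1037\right) \left(\left(j - 718\right) \left(-506 + 652\right) + 4980\right) = \left(2600 + 1037\right) \left(\left(- \frac{1}{204} - 718\right) \left(-506 + 652\right) + 4980\right) = 3637 \left(\left(- \frac{146473}{204}\right) 146 + 4980\right) = 3637 \left(- \frac{10692529}{102} + 4980\right) = 3637 \left(- \frac{10184569}{102}\right) = - \frac{37041277453}{102}$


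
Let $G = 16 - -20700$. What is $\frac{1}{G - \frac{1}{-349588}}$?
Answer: $\frac{349588}{7242065009} \approx 4.8272 \cdot 10^{-5}$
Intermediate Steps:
$G = 20716$ ($G = 16 + 20700 = 20716$)
$\frac{1}{G - \frac{1}{-349588}} = \frac{1}{20716 - \frac{1}{-349588}} = \frac{1}{20716 - - \frac{1}{349588}} = \frac{1}{20716 + \frac{1}{349588}} = \frac{1}{\frac{7242065009}{349588}} = \frac{349588}{7242065009}$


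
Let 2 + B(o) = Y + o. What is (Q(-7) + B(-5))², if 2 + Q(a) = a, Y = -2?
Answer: 324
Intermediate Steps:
Q(a) = -2 + a
B(o) = -4 + o (B(o) = -2 + (-2 + o) = -4 + o)
(Q(-7) + B(-5))² = ((-2 - 7) + (-4 - 5))² = (-9 - 9)² = (-18)² = 324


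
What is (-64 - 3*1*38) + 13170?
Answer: 12992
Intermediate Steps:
(-64 - 3*1*38) + 13170 = (-64 - 3*38) + 13170 = (-64 - 114) + 13170 = -178 + 13170 = 12992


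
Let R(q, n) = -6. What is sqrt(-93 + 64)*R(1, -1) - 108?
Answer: -108 - 6*I*sqrt(29) ≈ -108.0 - 32.311*I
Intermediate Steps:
sqrt(-93 + 64)*R(1, -1) - 108 = sqrt(-93 + 64)*(-6) - 108 = sqrt(-29)*(-6) - 108 = (I*sqrt(29))*(-6) - 108 = -6*I*sqrt(29) - 108 = -108 - 6*I*sqrt(29)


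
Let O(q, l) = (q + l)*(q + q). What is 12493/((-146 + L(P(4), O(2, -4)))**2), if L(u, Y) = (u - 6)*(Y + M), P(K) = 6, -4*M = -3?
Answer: 12493/21316 ≈ 0.58609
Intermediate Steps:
O(q, l) = 2*q*(l + q) (O(q, l) = (l + q)*(2*q) = 2*q*(l + q))
M = 3/4 (M = -1/4*(-3) = 3/4 ≈ 0.75000)
L(u, Y) = (-6 + u)*(3/4 + Y) (L(u, Y) = (u - 6)*(Y + 3/4) = (-6 + u)*(3/4 + Y))
12493/((-146 + L(P(4), O(2, -4)))**2) = 12493/((-146 + (-9/2 - 12*2*(-4 + 2) + (3/4)*6 + (2*2*(-4 + 2))*6))**2) = 12493/((-146 + (-9/2 - 12*2*(-2) + 9/2 + (2*2*(-2))*6))**2) = 12493/((-146 + (-9/2 - 6*(-8) + 9/2 - 8*6))**2) = 12493/((-146 + (-9/2 + 48 + 9/2 - 48))**2) = 12493/((-146 + 0)**2) = 12493/((-146)**2) = 12493/21316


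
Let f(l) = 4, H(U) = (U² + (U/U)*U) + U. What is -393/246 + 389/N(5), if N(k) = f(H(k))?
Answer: 15687/164 ≈ 95.652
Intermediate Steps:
H(U) = U² + 2*U (H(U) = (U² + 1*U) + U = (U² + U) + U = (U + U²) + U = U² + 2*U)
N(k) = 4
-393/246 + 389/N(5) = -393/246 + 389/4 = -393*1/246 + 389*(¼) = -131/82 + 389/4 = 15687/164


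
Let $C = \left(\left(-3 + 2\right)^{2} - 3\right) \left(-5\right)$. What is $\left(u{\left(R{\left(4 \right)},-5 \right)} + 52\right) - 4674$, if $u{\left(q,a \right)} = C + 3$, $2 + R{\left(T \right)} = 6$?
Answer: $-4609$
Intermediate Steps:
$R{\left(T \right)} = 4$ ($R{\left(T \right)} = -2 + 6 = 4$)
$C = 10$ ($C = \left(\left(-1\right)^{2} - 3\right) \left(-5\right) = \left(1 - 3\right) \left(-5\right) = \left(-2\right) \left(-5\right) = 10$)
$u{\left(q,a \right)} = 13$ ($u{\left(q,a \right)} = 10 + 3 = 13$)
$\left(u{\left(R{\left(4 \right)},-5 \right)} + 52\right) - 4674 = \left(13 + 52\right) - 4674 = 65 - 4674 = -4609$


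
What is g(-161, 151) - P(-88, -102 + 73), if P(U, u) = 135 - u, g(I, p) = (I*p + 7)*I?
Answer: 3912780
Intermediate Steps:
g(I, p) = I*(7 + I*p) (g(I, p) = (7 + I*p)*I = I*(7 + I*p))
g(-161, 151) - P(-88, -102 + 73) = -161*(7 - 161*151) - (135 - (-102 + 73)) = -161*(7 - 24311) - (135 - 1*(-29)) = -161*(-24304) - (135 + 29) = 3912944 - 1*164 = 3912944 - 164 = 3912780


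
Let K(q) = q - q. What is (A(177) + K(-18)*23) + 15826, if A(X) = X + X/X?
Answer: 16004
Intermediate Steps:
K(q) = 0
A(X) = 1 + X (A(X) = X + 1 = 1 + X)
(A(177) + K(-18)*23) + 15826 = ((1 + 177) + 0*23) + 15826 = (178 + 0) + 15826 = 178 + 15826 = 16004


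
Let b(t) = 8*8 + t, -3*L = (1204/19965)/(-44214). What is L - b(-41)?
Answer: -30454270993/1324098765 ≈ -23.000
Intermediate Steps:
L = 602/1324098765 (L = -1204/19965/(3*(-44214)) = -1204*(1/19965)*(-1)/(3*44214) = -1204*(-1)/(59895*44214) = -1/3*(-602/441366255) = 602/1324098765 ≈ 4.5465e-7)
b(t) = 64 + t
L - b(-41) = 602/1324098765 - (64 - 41) = 602/1324098765 - 1*23 = 602/1324098765 - 23 = -30454270993/1324098765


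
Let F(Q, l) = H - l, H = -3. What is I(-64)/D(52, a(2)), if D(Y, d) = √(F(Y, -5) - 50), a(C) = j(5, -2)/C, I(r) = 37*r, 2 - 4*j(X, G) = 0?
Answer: 592*I*√3/3 ≈ 341.79*I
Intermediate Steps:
j(X, G) = ½ (j(X, G) = ½ - ¼*0 = ½ + 0 = ½)
F(Q, l) = -3 - l
a(C) = 1/(2*C)
D(Y, d) = 4*I*√3 (D(Y, d) = √((-3 - 1*(-5)) - 50) = √((-3 + 5) - 50) = √(2 - 50) = √(-48) = 4*I*√3)
I(-64)/D(52, a(2)) = (37*(-64))/((4*I*√3)) = -(-592)*I*√3/3 = 592*I*√3/3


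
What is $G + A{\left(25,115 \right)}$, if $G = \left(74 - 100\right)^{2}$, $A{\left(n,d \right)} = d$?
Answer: $791$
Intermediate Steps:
$G = 676$ ($G = \left(-26\right)^{2} = 676$)
$G + A{\left(25,115 \right)} = 676 + 115 = 791$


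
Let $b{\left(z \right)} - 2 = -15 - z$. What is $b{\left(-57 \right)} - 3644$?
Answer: $-3600$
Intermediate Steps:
$b{\left(z \right)} = -13 - z$ ($b{\left(z \right)} = 2 - \left(15 + z\right) = -13 - z$)
$b{\left(-57 \right)} - 3644 = \left(-13 - -57\right) - 3644 = \left(-13 + 57\right) - 3644 = 44 - 3644 = -3600$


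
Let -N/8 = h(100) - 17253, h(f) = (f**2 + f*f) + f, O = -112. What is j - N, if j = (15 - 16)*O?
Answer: 22888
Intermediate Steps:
h(f) = f + 2*f**2 (h(f) = (f**2 + f**2) + f = 2*f**2 + f = f + 2*f**2)
N = -22776 (N = -8*(100*(1 + 2*100) - 17253) = -8*(100*(1 + 200) - 17253) = -8*(100*201 - 17253) = -8*(20100 - 17253) = -8*2847 = -22776)
j = 112 (j = (15 - 16)*(-112) = -1*(-112) = 112)
j - N = 112 - 1*(-22776) = 112 + 22776 = 22888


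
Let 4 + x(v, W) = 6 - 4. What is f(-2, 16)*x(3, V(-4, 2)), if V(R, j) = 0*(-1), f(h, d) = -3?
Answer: 6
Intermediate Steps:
V(R, j) = 0
x(v, W) = -2 (x(v, W) = -4 + (6 - 4) = -4 + 2 = -2)
f(-2, 16)*x(3, V(-4, 2)) = -3*(-2) = 6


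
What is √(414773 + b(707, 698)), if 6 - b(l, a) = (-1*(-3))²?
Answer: √414770 ≈ 644.03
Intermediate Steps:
b(l, a) = -3 (b(l, a) = 6 - (-1*(-3))² = 6 - 1*3² = 6 - 1*9 = 6 - 9 = -3)
√(414773 + b(707, 698)) = √(414773 - 3) = √414770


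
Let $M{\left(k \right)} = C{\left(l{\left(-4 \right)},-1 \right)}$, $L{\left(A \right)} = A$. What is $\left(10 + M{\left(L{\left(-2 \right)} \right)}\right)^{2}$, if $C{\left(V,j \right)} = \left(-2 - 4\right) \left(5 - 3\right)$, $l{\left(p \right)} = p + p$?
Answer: $4$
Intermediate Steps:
$l{\left(p \right)} = 2 p$
$C{\left(V,j \right)} = -12$ ($C{\left(V,j \right)} = \left(-6\right) 2 = -12$)
$M{\left(k \right)} = -12$
$\left(10 + M{\left(L{\left(-2 \right)} \right)}\right)^{2} = \left(10 - 12\right)^{2} = \left(-2\right)^{2} = 4$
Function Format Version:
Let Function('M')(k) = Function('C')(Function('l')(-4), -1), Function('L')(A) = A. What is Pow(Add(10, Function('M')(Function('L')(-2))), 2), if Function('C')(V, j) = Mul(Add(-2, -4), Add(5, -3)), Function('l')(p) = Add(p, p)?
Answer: 4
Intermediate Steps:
Function('l')(p) = Mul(2, p)
Function('C')(V, j) = -12 (Function('C')(V, j) = Mul(-6, 2) = -12)
Function('M')(k) = -12
Pow(Add(10, Function('M')(Function('L')(-2))), 2) = Pow(Add(10, -12), 2) = Pow(-2, 2) = 4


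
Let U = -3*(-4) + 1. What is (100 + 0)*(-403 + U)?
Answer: -39000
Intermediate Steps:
U = 13 (U = 12 + 1 = 13)
(100 + 0)*(-403 + U) = (100 + 0)*(-403 + 13) = 100*(-390) = -39000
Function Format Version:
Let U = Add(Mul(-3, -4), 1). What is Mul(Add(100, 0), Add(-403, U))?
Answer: -39000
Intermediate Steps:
U = 13 (U = Add(12, 1) = 13)
Mul(Add(100, 0), Add(-403, U)) = Mul(Add(100, 0), Add(-403, 13)) = Mul(100, -390) = -39000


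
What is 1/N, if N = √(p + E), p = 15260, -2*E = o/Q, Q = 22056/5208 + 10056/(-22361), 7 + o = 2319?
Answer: √78831582708959899/34335047656 ≈ 0.0081773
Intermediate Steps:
o = 2312 (o = -7 + 2319 = 2312)
Q = 18367607/4852337 (Q = 22056*(1/5208) + 10056*(-1/22361) = 919/217 - 10056/22361 = 18367607/4852337 ≈ 3.7853)
E = -5609301572/18367607 (E = -1156/18367607/4852337 = -1156*4852337/18367607 = -½*11218603144/18367607 = -5609301572/18367607 ≈ -305.39)
N = 8*√78831582708959899/18367607 (N = √(15260 - 5609301572/18367607) = √(274680381248/18367607) = 8*√78831582708959899/18367607 ≈ 122.29)
1/N = 1/(8*√78831582708959899/18367607) = √78831582708959899/34335047656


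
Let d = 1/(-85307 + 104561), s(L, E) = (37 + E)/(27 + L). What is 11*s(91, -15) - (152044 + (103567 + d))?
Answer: -290368187771/1135986 ≈ -2.5561e+5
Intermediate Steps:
s(L, E) = (37 + E)/(27 + L)
d = 1/19254 ≈ 5.1937e-5
11*s(91, -15) - (152044 + (103567 + d)) = 11*((37 - 15)/(27 + 91)) - (152044 + (103567 + 1/19254)) = 11*(22/118) - (152044 + 1994079019/19254) = 11*((1/118)*22) - 1*4921534195/19254 = 11*(11/59) - 4921534195/19254 = 121/59 - 4921534195/19254 = -290368187771/1135986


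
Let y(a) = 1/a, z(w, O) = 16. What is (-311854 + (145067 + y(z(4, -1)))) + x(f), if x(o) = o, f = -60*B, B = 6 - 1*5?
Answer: -2669551/16 ≈ -1.6685e+5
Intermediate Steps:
B = 1 (B = 6 - 5 = 1)
f = -60 (f = -60*1 = -60)
(-311854 + (145067 + y(z(4, -1)))) + x(f) = (-311854 + (145067 + 1/16)) - 60 = (-311854 + 2321073/16) - 60 = -2668591/16 - 60 = -2669551/16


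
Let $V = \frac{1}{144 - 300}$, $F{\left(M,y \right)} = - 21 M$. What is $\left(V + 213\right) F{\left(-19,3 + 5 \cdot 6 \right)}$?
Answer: $\frac{4419191}{52} \approx 84985.0$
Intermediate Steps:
$V = - \frac{1}{156}$ ($V = \frac{1}{-156} = - \frac{1}{156} \approx -0.0064103$)
$\left(V + 213\right) F{\left(-19,3 + 5 \cdot 6 \right)} = \left(- \frac{1}{156} + 213\right) \left(\left(-21\right) \left(-19\right)\right) = \frac{33227}{156} \cdot 399 = \frac{4419191}{52}$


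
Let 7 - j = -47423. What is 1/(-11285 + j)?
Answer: 1/36145 ≈ 2.7666e-5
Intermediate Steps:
j = 47430 (j = 7 - 1*(-47423) = 7 + 47423 = 47430)
1/(-11285 + j) = 1/(-11285 + 47430) = 1/36145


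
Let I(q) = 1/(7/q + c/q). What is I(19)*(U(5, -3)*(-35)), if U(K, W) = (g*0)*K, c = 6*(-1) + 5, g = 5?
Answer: 0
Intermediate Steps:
c = -1 (c = -6 + 5 = -1)
U(K, W) = 0 (U(K, W) = (5*0)*K = 0*K = 0)
I(q) = q/6 (I(q) = 1/(7/q - 1/q) = 1/(6/q) = q/6)
I(19)*(U(5, -3)*(-35)) = ((⅙)*19)*(0*(-35)) = (19/6)*0 = 0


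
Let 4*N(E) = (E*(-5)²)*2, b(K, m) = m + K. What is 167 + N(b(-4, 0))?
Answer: 117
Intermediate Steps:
b(K, m) = K + m
N(E) = 25*E/2 (N(E) = ((E*(-5)²)*2)/4 = ((E*25)*2)/4 = ((25*E)*2)/4 = (50*E)/4 = 25*E/2)
167 + N(b(-4, 0)) = 167 + 25*(-4 + 0)/2 = 167 + (25/2)*(-4) = 167 - 50 = 117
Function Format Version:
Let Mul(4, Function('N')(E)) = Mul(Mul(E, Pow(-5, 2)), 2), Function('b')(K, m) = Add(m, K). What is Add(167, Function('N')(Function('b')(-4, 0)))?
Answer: 117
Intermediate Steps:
Function('b')(K, m) = Add(K, m)
Function('N')(E) = Mul(Rational(25, 2), E) (Function('N')(E) = Mul(Rational(1, 4), Mul(Mul(E, Pow(-5, 2)), 2)) = Mul(Rational(1, 4), Mul(Mul(E, 25), 2)) = Mul(Rational(1, 4), Mul(Mul(25, E), 2)) = Mul(Rational(1, 4), Mul(50, E)) = Mul(Rational(25, 2), E))
Add(167, Function('N')(Function('b')(-4, 0))) = Add(167, Mul(Rational(25, 2), Add(-4, 0))) = Add(167, Mul(Rational(25, 2), -4)) = Add(167, -50) = 117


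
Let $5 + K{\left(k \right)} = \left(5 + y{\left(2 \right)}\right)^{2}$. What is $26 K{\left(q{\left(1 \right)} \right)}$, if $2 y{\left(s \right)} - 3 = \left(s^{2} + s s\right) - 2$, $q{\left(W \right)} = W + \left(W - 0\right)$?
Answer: $\frac{4433}{2} \approx 2216.5$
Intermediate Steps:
$q{\left(W \right)} = 2 W$ ($q{\left(W \right)} = W + \left(W + 0\right) = W + W = 2 W$)
$y{\left(s \right)} = \frac{1}{2} + s^{2}$ ($y{\left(s \right)} = \frac{3}{2} + \frac{\left(s^{2} + s s\right) - 2}{2} = \frac{3}{2} + \frac{\left(s^{2} + s^{2}\right) - 2}{2} = \frac{3}{2} + \frac{2 s^{2} - 2}{2} = \frac{3}{2} + \frac{-2 + 2 s^{2}}{2} = \frac{3}{2} + \left(-1 + s^{2}\right) = \frac{1}{2} + s^{2}$)
$K{\left(k \right)} = \frac{341}{4}$ ($K{\left(k \right)} = -5 + \left(5 + \left(\frac{1}{2} + 2^{2}\right)\right)^{2} = -5 + \left(5 + \left(\frac{1}{2} + 4\right)\right)^{2} = -5 + \left(5 + \frac{9}{2}\right)^{2} = -5 + \left(\frac{19}{2}\right)^{2} = -5 + \frac{361}{4} = \frac{341}{4}$)
$26 K{\left(q{\left(1 \right)} \right)} = 26 \cdot \frac{341}{4} = \frac{4433}{2}$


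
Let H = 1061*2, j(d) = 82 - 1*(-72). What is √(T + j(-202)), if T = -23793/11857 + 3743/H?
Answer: 3*√10815172778928426/25160554 ≈ 12.400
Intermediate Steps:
j(d) = 154 (j(d) = 82 + 72 = 154)
H = 2122
T = -6107995/25160554 (T = -23793/11857 + 3743/2122 = -6107995/25160554 ≈ -0.24276)
√(T + j(-202)) = √(-6107995/25160554 + 154) = √(3868617321/25160554) = 3*√10815172778928426/25160554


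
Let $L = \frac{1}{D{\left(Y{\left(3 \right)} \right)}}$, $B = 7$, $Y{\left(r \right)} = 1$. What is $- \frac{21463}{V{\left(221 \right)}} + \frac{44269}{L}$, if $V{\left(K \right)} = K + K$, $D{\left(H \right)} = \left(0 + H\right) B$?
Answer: $\frac{10534371}{34} \approx 3.0983 \cdot 10^{5}$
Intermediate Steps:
$D{\left(H \right)} = 7 H$ ($D{\left(H \right)} = \left(0 + H\right) 7 = H 7 = 7 H$)
$V{\left(K \right)} = 2 K$
$L = \frac{1}{7}$ ($L = \frac{1}{7 \cdot 1} = \frac{1}{7} \approx 0.14286$)
$- \frac{21463}{V{\left(221 \right)}} + \frac{44269}{L} = - \frac{21463}{2 \cdot 221} + 44269 \frac{1}{\frac{1}{7}} = - \frac{21463}{442} + 44269 \cdot 7 = \left(-21463\right) \frac{1}{442} + 309883 = - \frac{1651}{34} + 309883 = \frac{10534371}{34}$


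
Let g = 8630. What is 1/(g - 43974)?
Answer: -1/35344 ≈ -2.8293e-5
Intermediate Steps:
1/(g - 43974) = 1/(8630 - 43974) = 1/(-35344) = -1/35344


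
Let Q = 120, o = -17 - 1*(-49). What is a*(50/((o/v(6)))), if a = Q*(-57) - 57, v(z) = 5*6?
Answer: -2586375/8 ≈ -3.2330e+5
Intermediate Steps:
v(z) = 30
o = 32 (o = -17 + 49 = 32)
a = -6897 (a = 120*(-57) - 57 = -6840 - 57 = -6897)
a*(50/((o/v(6)))) = -344850/(32/30) = -344850/(32*(1/30)) = -344850/16/15 = -344850*15/16 = -6897*375/8 = -2586375/8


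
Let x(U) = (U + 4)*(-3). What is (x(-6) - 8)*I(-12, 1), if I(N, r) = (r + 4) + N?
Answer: 14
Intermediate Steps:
I(N, r) = 4 + N + r (I(N, r) = (4 + r) + N = 4 + N + r)
x(U) = -12 - 3*U (x(U) = (4 + U)*(-3) = -12 - 3*U)
(x(-6) - 8)*I(-12, 1) = ((-12 - 3*(-6)) - 8)*(4 - 12 + 1) = ((-12 + 18) - 8)*(-7) = (6 - 8)*(-7) = -2*(-7) = 14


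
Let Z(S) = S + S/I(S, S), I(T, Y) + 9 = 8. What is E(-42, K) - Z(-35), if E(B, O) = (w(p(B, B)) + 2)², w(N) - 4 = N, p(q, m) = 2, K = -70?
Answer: 64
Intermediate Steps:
I(T, Y) = -1 (I(T, Y) = -9 + 8 = -1)
w(N) = 4 + N
E(B, O) = 64 (E(B, O) = ((4 + 2) + 2)² = (6 + 2)² = 8² = 64)
Z(S) = 0 (Z(S) = S + S/(-1) = S + S*(-1) = S - S = 0)
E(-42, K) - Z(-35) = 64 - 1*0 = 64 + 0 = 64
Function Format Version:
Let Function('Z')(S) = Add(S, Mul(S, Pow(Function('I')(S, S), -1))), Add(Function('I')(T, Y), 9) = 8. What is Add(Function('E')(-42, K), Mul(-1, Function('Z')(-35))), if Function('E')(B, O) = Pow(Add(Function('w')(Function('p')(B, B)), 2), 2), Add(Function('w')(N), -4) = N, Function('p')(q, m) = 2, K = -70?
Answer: 64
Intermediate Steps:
Function('I')(T, Y) = -1 (Function('I')(T, Y) = Add(-9, 8) = -1)
Function('w')(N) = Add(4, N)
Function('E')(B, O) = 64 (Function('E')(B, O) = Pow(Add(Add(4, 2), 2), 2) = Pow(Add(6, 2), 2) = Pow(8, 2) = 64)
Function('Z')(S) = 0 (Function('Z')(S) = Add(S, Mul(S, Pow(-1, -1))) = Add(S, Mul(S, -1)) = Add(S, Mul(-1, S)) = 0)
Add(Function('E')(-42, K), Mul(-1, Function('Z')(-35))) = Add(64, Mul(-1, 0)) = Add(64, 0) = 64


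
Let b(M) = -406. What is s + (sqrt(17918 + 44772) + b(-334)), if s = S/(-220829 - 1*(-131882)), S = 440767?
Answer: -36553249/88947 + sqrt(62690) ≈ -160.58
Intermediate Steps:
s = -440767/88947 (s = 440767/(-220829 - 1*(-131882)) = 440767/(-220829 + 131882) = 440767/(-88947) = 440767*(-1/88947) = -440767/88947 ≈ -4.9554)
s + (sqrt(17918 + 44772) + b(-334)) = -440767/88947 + (sqrt(17918 + 44772) - 406) = -440767/88947 + (sqrt(62690) - 406) = -440767/88947 + (-406 + sqrt(62690)) = -36553249/88947 + sqrt(62690)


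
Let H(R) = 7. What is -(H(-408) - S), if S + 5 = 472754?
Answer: 472742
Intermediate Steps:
S = 472749 (S = -5 + 472754 = 472749)
-(H(-408) - S) = -(7 - 1*472749) = -(7 - 472749) = -1*(-472742) = 472742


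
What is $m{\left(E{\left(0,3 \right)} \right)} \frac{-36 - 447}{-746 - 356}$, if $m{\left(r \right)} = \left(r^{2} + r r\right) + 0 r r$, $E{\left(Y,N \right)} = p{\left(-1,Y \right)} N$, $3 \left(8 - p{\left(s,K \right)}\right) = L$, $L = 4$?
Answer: $\frac{193200}{551} \approx 350.64$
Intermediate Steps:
$p{\left(s,K \right)} = \frac{20}{3}$ ($p{\left(s,K \right)} = 8 - \frac{4}{3} = \frac{20}{3}$)
$E{\left(Y,N \right)} = \frac{20 N}{3}$
$m{\left(r \right)} = 2 r^{2}$ ($m{\left(r \right)} = \left(r^{2} + r^{2}\right) + 0 r = 2 r^{2} + 0 = 2 r^{2}$)
$m{\left(E{\left(0,3 \right)} \right)} \frac{-36 - 447}{-746 - 356} = 2 \left(\frac{20}{3} \cdot 3\right)^{2} \frac{-36 - 447}{-746 - 356} = 2 \cdot 20^{2} \left(- \frac{483}{-1102}\right) = 2 \cdot 400 \left(\left(-483\right) \left(- \frac{1}{1102}\right)\right) = 800 \cdot \frac{483}{1102} = \frac{193200}{551}$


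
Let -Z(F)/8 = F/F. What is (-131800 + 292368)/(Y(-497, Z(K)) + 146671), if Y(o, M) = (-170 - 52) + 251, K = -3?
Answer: 40142/36675 ≈ 1.0945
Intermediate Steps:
Z(F) = -8 (Z(F) = -8*F/F = -8*1 = -8)
Y(o, M) = 29 (Y(o, M) = -222 + 251 = 29)
(-131800 + 292368)/(Y(-497, Z(K)) + 146671) = (-131800 + 292368)/(29 + 146671) = 160568/146700 = 160568*(1/146700) = 40142/36675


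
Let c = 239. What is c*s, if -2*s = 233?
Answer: -55687/2 ≈ -27844.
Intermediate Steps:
s = -233/2 (s = -½*233 = -233/2 ≈ -116.50)
c*s = 239*(-233/2) = -55687/2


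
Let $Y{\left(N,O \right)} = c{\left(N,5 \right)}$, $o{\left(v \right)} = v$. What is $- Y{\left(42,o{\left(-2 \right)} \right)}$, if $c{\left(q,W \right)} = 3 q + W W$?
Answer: $-151$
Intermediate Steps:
$c{\left(q,W \right)} = W^{2} + 3 q$ ($c{\left(q,W \right)} = 3 q + W^{2} = W^{2} + 3 q$)
$Y{\left(N,O \right)} = 25 + 3 N$ ($Y{\left(N,O \right)} = 5^{2} + 3 N = 25 + 3 N$)
$- Y{\left(42,o{\left(-2 \right)} \right)} = - (25 + 3 \cdot 42) = - (25 + 126) = \left(-1\right) 151 = -151$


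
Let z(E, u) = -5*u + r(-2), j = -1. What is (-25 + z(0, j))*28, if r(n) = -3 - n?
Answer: -588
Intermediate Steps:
z(E, u) = -1 - 5*u (z(E, u) = -5*u + (-3 - 1*(-2)) = -5*u + (-3 + 2) = -5*u - 1 = -1 - 5*u)
(-25 + z(0, j))*28 = (-25 + (-1 - 5*(-1)))*28 = (-25 + (-1 + 5))*28 = (-25 + 4)*28 = -21*28 = -588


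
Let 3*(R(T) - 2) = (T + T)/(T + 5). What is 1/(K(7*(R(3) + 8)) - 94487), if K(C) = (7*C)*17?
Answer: -4/343795 ≈ -1.1635e-5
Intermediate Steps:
R(T) = 2 + 2*T/(3*(5 + T)) (R(T) = 2 + ((T + T)/(T + 5))/3 = 2 + ((2*T)/(5 + T))/3 = 2 + (2*T/(5 + T))/3 = 2 + 2*T/(3*(5 + T)))
K(C) = 119*C
1/(K(7*(R(3) + 8)) - 94487) = 1/(119*(7*(2*(15 + 4*3)/(3*(5 + 3)) + 8)) - 94487) = 1/(119*(7*((⅔)*(15 + 12)/8 + 8)) - 94487) = 1/(119*(7*((⅔)*(⅛)*27 + 8)) - 94487) = 1/(119*(7*(9/4 + 8)) - 94487) = 1/(119*(7*(41/4)) - 94487) = 1/(119*(287/4) - 94487) = 1/(34153/4 - 94487) = 1/(-343795/4) = -4/343795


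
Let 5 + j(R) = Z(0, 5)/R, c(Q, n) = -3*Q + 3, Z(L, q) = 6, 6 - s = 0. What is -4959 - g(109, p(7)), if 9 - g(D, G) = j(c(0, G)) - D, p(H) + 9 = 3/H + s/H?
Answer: -5080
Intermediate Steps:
s = 6 (s = 6 - 1*0 = 6 + 0 = 6)
c(Q, n) = 3 - 3*Q
p(H) = -9 + 9/H (p(H) = -9 + (3/H + 6/H) = -9 + 9/H)
j(R) = -5 + 6/R
g(D, G) = 12 + D (g(D, G) = 9 - ((-5 + 6/(3 - 3*0)) - D) = 9 - ((-5 + 6/(3 + 0)) - D) = 9 - ((-5 + 6/3) - D) = 9 - ((-5 + 6*(1/3)) - D) = 9 - ((-5 + 2) - D) = 9 - (-3 - D) = 9 + (3 + D) = 12 + D)
-4959 - g(109, p(7)) = -4959 - (12 + 109) = -4959 - 1*121 = -4959 - 121 = -5080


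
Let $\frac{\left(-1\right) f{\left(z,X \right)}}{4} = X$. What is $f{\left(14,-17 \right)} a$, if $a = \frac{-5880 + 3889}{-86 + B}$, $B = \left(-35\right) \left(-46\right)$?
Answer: $- \frac{33847}{381} \approx -88.837$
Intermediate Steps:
$B = 1610$
$f{\left(z,X \right)} = - 4 X$
$a = - \frac{1991}{1524}$ ($a = \frac{-5880 + 3889}{-86 + 1610} = - \frac{1991}{1524} \approx -1.3064$)
$f{\left(14,-17 \right)} a = \left(-4\right) \left(-17\right) \left(- \frac{1991}{1524}\right) = 68 \left(- \frac{1991}{1524}\right) = - \frac{33847}{381}$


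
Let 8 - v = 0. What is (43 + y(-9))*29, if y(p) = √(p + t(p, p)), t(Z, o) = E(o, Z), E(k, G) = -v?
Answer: 1247 + 29*I*√17 ≈ 1247.0 + 119.57*I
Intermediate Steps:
v = 8 (v = 8 - 1*0 = 8 + 0 = 8)
E(k, G) = -8 (E(k, G) = -1*8 = -8)
t(Z, o) = -8
y(p) = √(-8 + p) (y(p) = √(p - 8) = √(-8 + p))
(43 + y(-9))*29 = (43 + √(-8 - 9))*29 = (43 + √(-17))*29 = (43 + I*√17)*29 = 1247 + 29*I*√17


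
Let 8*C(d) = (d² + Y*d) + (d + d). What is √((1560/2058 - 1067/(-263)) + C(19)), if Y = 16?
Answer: √246295662830/51548 ≈ 9.6276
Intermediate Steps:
C(d) = d²/8 + 9*d/4 (C(d) = ((d² + 16*d) + (d + d))/8 = ((d² + 16*d) + 2*d)/8 = (d² + 18*d)/8 = d²/8 + 9*d/4)
√((1560/2058 - 1067/(-263)) + C(19)) = √((1560/2058 - 1067/(-263)) + (⅛)*19*(18 + 19)) = √((1560*(1/2058) - 1067*(-1/263)) + (⅛)*19*37) = √((260/343 + 1067/263) + 703/8) = √(434361/90209 + 703/8) = √(66891815/721672) = √246295662830/51548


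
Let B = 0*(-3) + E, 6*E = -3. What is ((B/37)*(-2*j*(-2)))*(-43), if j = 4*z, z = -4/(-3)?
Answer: 1376/111 ≈ 12.396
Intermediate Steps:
z = 4/3 (z = -4*(-⅓) = 4/3 ≈ 1.3333)
E = -½ (E = (⅙)*(-3) = -½ ≈ -0.50000)
j = 16/3 (j = 4*(4/3) = 16/3 ≈ 5.3333)
B = -½ (B = 0*(-3) - ½ = 0 - ½ = -½ ≈ -0.50000)
((B/37)*(-2*j*(-2)))*(-43) = ((-½/37)*(-2*16/3*(-2)))*(-43) = ((-½*1/37)*(-32/3*(-2)))*(-43) = -1/74*64/3*(-43) = -32/111*(-43) = 1376/111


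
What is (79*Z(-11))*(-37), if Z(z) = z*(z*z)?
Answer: 3890513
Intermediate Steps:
Z(z) = z³ (Z(z) = z*z² = z³)
(79*Z(-11))*(-37) = (79*(-11)³)*(-37) = (79*(-1331))*(-37) = -105149*(-37) = 3890513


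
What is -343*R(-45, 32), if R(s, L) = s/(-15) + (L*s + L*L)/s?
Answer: -188993/45 ≈ -4199.8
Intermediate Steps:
R(s, L) = -s/15 + (L² + L*s)/s (R(s, L) = s*(-1/15) + (L*s + L²)/s = -s/15 + (L² + L*s)/s)
-343*R(-45, 32) = -343*(32 - 1/15*(-45) + 32²/(-45)) = -343*(32 + 3 + 1024*(-1/45)) = -343*(32 + 3 - 1024/45) = -343*551/45 = -188993/45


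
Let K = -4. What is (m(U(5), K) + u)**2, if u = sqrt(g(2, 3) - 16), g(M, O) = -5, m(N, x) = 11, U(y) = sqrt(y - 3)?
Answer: (11 + I*sqrt(21))**2 ≈ 100.0 + 100.82*I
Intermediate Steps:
U(y) = sqrt(-3 + y)
u = I*sqrt(21) (u = sqrt(-5 - 16) = sqrt(-21) = I*sqrt(21) ≈ 4.5826*I)
(m(U(5), K) + u)**2 = (11 + I*sqrt(21))**2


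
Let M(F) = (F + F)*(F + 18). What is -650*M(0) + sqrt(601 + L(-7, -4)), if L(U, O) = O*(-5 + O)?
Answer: 7*sqrt(13) ≈ 25.239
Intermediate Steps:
M(F) = 2*F*(18 + F) (M(F) = (2*F)*(18 + F) = 2*F*(18 + F))
-650*M(0) + sqrt(601 + L(-7, -4)) = -1300*0*(18 + 0) + sqrt(601 - 4*(-5 - 4)) = -1300*0*18 + sqrt(601 - 4*(-9)) = -650*0 + sqrt(601 + 36) = 0 + sqrt(637) = 0 + 7*sqrt(13) = 7*sqrt(13)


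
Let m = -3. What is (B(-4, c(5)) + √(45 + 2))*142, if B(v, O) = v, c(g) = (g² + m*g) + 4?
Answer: -568 + 142*√47 ≈ 405.50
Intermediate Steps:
c(g) = 4 + g² - 3*g (c(g) = (g² - 3*g) + 4 = 4 + g² - 3*g)
(B(-4, c(5)) + √(45 + 2))*142 = (-4 + √(45 + 2))*142 = (-4 + √47)*142 = -568 + 142*√47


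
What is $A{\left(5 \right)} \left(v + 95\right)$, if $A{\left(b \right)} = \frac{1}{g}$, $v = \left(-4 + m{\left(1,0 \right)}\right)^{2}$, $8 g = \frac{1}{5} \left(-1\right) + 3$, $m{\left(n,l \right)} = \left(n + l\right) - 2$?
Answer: $\frac{2400}{7} \approx 342.86$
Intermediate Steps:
$m{\left(n,l \right)} = -2 + l + n$ ($m{\left(n,l \right)} = \left(l + n\right) - 2 = -2 + l + n$)
$g = \frac{7}{20}$ ($g = \frac{\frac{1}{5} \left(-1\right) + 3}{8} = \frac{- \frac{1}{5} + 3}{8} = \frac{1}{8} \cdot \frac{14}{5} = \frac{7}{20} \approx 0.35$)
$v = 25$ ($v = \left(-4 + \left(-2 + 0 + 1\right)\right)^{2} = \left(-4 - 1\right)^{2} = \left(-5\right)^{2} = 25$)
$A{\left(b \right)} = \frac{20}{7}$ ($A{\left(b \right)} = \frac{1}{\frac{7}{20}} = \frac{20}{7}$)
$A{\left(5 \right)} \left(v + 95\right) = \frac{20 \left(25 + 95\right)}{7} = \frac{20}{7} \cdot 120 = \frac{2400}{7}$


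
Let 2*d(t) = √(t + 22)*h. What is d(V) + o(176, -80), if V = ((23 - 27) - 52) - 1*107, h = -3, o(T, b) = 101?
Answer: 101 - 3*I*√141/2 ≈ 101.0 - 17.812*I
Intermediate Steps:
V = -163 (V = (-4 - 52) - 107 = -56 - 107 = -163)
d(t) = -3*√(22 + t)/2 (d(t) = (√(t + 22)*(-3))/2 = (√(22 + t)*(-3))/2 = (-3*√(22 + t))/2 = -3*√(22 + t)/2)
d(V) + o(176, -80) = -3*√(22 - 163)/2 + 101 = -3*I*√141/2 + 101 = 101 - 3*I*√141/2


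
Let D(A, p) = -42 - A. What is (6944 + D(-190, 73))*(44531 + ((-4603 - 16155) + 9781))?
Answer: 237964968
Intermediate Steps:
(6944 + D(-190, 73))*(44531 + ((-4603 - 16155) + 9781)) = (6944 + (-42 - 1*(-190)))*(44531 + ((-4603 - 16155) + 9781)) = (6944 + (-42 + 190))*(44531 + (-20758 + 9781)) = (6944 + 148)*(44531 - 10977) = 7092*33554 = 237964968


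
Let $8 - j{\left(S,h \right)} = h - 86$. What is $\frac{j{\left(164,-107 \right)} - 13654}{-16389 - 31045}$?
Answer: $\frac{13453}{47434} \approx 0.28362$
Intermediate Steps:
$j{\left(S,h \right)} = 94 - h$ ($j{\left(S,h \right)} = 8 - \left(h - 86\right) = 8 - \left(-86 + h\right) = 94 - h$)
$\frac{j{\left(164,-107 \right)} - 13654}{-16389 - 31045} = \frac{\left(94 - -107\right) - 13654}{-16389 - 31045} = \frac{\left(94 + 107\right) - 13654}{-47434} = \left(201 - 13654\right) \left(- \frac{1}{47434}\right) = \left(-13453\right) \left(- \frac{1}{47434}\right) = \frac{13453}{47434}$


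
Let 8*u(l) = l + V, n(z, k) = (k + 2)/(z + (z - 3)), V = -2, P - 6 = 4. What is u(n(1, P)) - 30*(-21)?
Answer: 2513/4 ≈ 628.25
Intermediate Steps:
P = 10 (P = 6 + 4 = 10)
n(z, k) = (2 + k)/(-3 + 2*z) (n(z, k) = (2 + k)/(z + (-3 + z)) = (2 + k)/(-3 + 2*z))
u(l) = -¼ + l/8 (u(l) = (l - 2)/8 = (-2 + l)/8 = -¼ + l/8)
u(n(1, P)) - 30*(-21) = (-¼ + ((2 + 10)/(-3 + 2*1))/8) - 30*(-21) = (-¼ + (12/(-3 + 2))/8) + 630 = (-¼ + (12/(-1))/8) + 630 = (-¼ + (-1*12)/8) + 630 = (-¼ + (⅛)*(-12)) + 630 = (-¼ - 3/2) + 630 = -7/4 + 630 = 2513/4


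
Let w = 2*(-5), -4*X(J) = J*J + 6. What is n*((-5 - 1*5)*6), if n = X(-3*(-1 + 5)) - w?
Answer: 1650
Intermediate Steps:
X(J) = -3/2 - J²/4 (X(J) = -(J*J + 6)/4 = -(J² + 6)/4 = -(6 + J²)/4 = -3/2 - J²/4)
w = -10
n = -55/2 (n = (-3/2 - 9*(-1 + 5)²/4) - 1*(-10) = (-3/2 - (-3*4)²/4) + 10 = (-3/2 - ¼*(-12)²) + 10 = (-3/2 - ¼*144) + 10 = (-3/2 - 36) + 10 = -75/2 + 10 = -55/2 ≈ -27.500)
n*((-5 - 1*5)*6) = -55*(-5 - 1*5)*6/2 = -55*(-5 - 5)*6/2 = -(-275)*6 = -55/2*(-60) = 1650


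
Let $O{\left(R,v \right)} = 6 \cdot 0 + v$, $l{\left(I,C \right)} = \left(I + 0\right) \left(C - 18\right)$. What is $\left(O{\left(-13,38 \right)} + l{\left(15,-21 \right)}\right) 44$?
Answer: $-24068$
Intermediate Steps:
$l{\left(I,C \right)} = I \left(-18 + C\right)$
$O{\left(R,v \right)} = v$ ($O{\left(R,v \right)} = 0 + v = v$)
$\left(O{\left(-13,38 \right)} + l{\left(15,-21 \right)}\right) 44 = \left(38 + 15 \left(-18 - 21\right)\right) 44 = \left(38 + 15 \left(-39\right)\right) 44 = \left(38 - 585\right) 44 = \left(-547\right) 44 = -24068$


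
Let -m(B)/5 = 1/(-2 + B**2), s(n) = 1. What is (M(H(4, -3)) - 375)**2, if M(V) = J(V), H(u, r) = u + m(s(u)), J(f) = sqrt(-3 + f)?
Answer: (375 - sqrt(6))**2 ≈ 1.3879e+5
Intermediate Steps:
m(B) = -5/(-2 + B**2)
H(u, r) = 5 + u (H(u, r) = u - 5/(-2 + 1**2) = u - 5/(-2 + 1) = u - 5/(-1) = u - 5*(-1) = u + 5 = 5 + u)
M(V) = sqrt(-3 + V)
(M(H(4, -3)) - 375)**2 = (sqrt(-3 + (5 + 4)) - 375)**2 = (sqrt(-3 + 9) - 375)**2 = (sqrt(6) - 375)**2 = (-375 + sqrt(6))**2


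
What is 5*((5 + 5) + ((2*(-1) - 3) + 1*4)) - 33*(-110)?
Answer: 3675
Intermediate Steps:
5*((5 + 5) + ((2*(-1) - 3) + 1*4)) - 33*(-110) = 5*(10 + ((-2 - 3) + 4)) + 3630 = 5*(10 + (-5 + 4)) + 3630 = 5*(10 - 1) + 3630 = 5*9 + 3630 = 45 + 3630 = 3675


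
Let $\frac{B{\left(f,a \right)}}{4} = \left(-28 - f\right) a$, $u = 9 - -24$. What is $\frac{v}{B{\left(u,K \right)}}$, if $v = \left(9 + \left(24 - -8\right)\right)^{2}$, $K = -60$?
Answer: $\frac{1681}{14640} \approx 0.11482$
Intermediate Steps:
$u = 33$ ($u = 9 + 24 = 33$)
$B{\left(f,a \right)} = 4 a \left(-28 - f\right)$ ($B{\left(f,a \right)} = 4 \left(-28 - f\right) a = 4 a \left(-28 - f\right)$)
$v = 1681$ ($v = \left(9 + \left(24 + 8\right)\right)^{2} = \left(9 + 32\right)^{2} = 41^{2} = 1681$)
$\frac{v}{B{\left(u,K \right)}} = \frac{1681}{\left(-4\right) \left(-60\right) \left(28 + 33\right)} = \frac{1681}{\left(-4\right) \left(-60\right) 61} = \frac{1681}{14640}$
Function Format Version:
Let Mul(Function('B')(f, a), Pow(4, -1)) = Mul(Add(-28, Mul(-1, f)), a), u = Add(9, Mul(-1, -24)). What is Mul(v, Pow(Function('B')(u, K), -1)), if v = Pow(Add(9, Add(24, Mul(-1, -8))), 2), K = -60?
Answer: Rational(1681, 14640) ≈ 0.11482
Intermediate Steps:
u = 33 (u = Add(9, 24) = 33)
Function('B')(f, a) = Mul(4, a, Add(-28, Mul(-1, f))) (Function('B')(f, a) = Mul(4, Mul(Add(-28, Mul(-1, f)), a)) = Mul(4, Mul(a, Add(-28, Mul(-1, f)))) = Mul(4, a, Add(-28, Mul(-1, f))))
v = 1681 (v = Pow(Add(9, Add(24, 8)), 2) = Pow(Add(9, 32), 2) = Pow(41, 2) = 1681)
Mul(v, Pow(Function('B')(u, K), -1)) = Mul(1681, Pow(Mul(-4, -60, Add(28, 33)), -1)) = Mul(1681, Pow(Mul(-4, -60, 61), -1)) = Mul(1681, Pow(14640, -1)) = Mul(1681, Rational(1, 14640)) = Rational(1681, 14640)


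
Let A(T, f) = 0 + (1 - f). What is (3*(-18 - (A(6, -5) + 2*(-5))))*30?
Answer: -1260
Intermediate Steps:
A(T, f) = 1 - f
(3*(-18 - (A(6, -5) + 2*(-5))))*30 = (3*(-18 - ((1 - 1*(-5)) + 2*(-5))))*30 = (3*(-18 - ((1 + 5) - 10)))*30 = (3*(-18 - (6 - 10)))*30 = (3*(-18 - 1*(-4)))*30 = (3*(-18 + 4))*30 = (3*(-14))*30 = -42*30 = -1260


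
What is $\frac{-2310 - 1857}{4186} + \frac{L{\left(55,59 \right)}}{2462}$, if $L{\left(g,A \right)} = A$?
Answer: $- \frac{2503045}{2576483} \approx -0.9715$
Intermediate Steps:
$\frac{-2310 - 1857}{4186} + \frac{L{\left(55,59 \right)}}{2462} = \frac{-2310 - 1857}{4186} + \frac{59}{2462} = \left(-2310 - 1857\right) \frac{1}{4186} + 59 \cdot \frac{1}{2462} = \left(-4167\right) \frac{1}{4186} + \frac{59}{2462} = - \frac{4167}{4186} + \frac{59}{2462} = - \frac{2503045}{2576483}$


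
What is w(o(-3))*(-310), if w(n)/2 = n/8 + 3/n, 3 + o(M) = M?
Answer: 775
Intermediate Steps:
o(M) = -3 + M
w(n) = 6/n + n/4 (w(n) = 2*(n/8 + 3/n) = 2*(3/n + n/8) = 6/n + n/4)
w(o(-3))*(-310) = (6/(-3 - 3) + (-3 - 3)/4)*(-310) = (6/(-6) + (¼)*(-6))*(-310) = (6*(-⅙) - 3/2)*(-310) = (-1 - 3/2)*(-310) = -5/2*(-310) = 775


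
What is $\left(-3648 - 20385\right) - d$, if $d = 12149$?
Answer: $-36182$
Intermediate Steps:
$\left(-3648 - 20385\right) - d = \left(-3648 - 20385\right) - 12149 = -24033 - 12149 = -36182$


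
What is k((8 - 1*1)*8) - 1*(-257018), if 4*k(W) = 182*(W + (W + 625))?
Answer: 581103/2 ≈ 2.9055e+5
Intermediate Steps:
k(W) = 56875/2 + 91*W (k(W) = (182*(W + (W + 625)))/4 = (182*(W + (625 + W)))/4 = (182*(625 + 2*W))/4 = (113750 + 364*W)/4 = 56875/2 + 91*W)
k((8 - 1*1)*8) - 1*(-257018) = (56875/2 + 91*((8 - 1*1)*8)) - 1*(-257018) = (56875/2 + 91*((8 - 1)*8)) + 257018 = (56875/2 + 91*(7*8)) + 257018 = (56875/2 + 91*56) + 257018 = (56875/2 + 5096) + 257018 = 67067/2 + 257018 = 581103/2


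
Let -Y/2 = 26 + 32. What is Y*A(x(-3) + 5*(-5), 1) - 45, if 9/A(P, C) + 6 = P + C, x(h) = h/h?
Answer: -9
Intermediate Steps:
Y = -116 (Y = -2*(26 + 32) = -2*58 = -116)
x(h) = 1
A(P, C) = 9/(-6 + C + P) (A(P, C) = 9/(-6 + (P + C)) = 9/(-6 + (C + P)) = 9/(-6 + C + P))
Y*A(x(-3) + 5*(-5), 1) - 45 = -1044/(-6 + 1 + (1 + 5*(-5))) - 45 = -1044/(-6 + 1 + (1 - 25)) - 45 = -1044/(-6 + 1 - 24) - 45 = -1044/(-29) - 45 = -1044*(-1)/29 - 45 = -116*(-9/29) - 45 = 36 - 45 = -9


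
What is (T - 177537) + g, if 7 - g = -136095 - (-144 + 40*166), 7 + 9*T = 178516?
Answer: -45314/3 ≈ -15105.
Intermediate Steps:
T = 59503/3 (T = -7/9 + (⅑)*178516 = -7/9 + 178516/9 = 59503/3 ≈ 19834.)
g = 142598 (g = 7 - (-136095 - (-144 + 40*166)) = 7 - (-136095 - (-144 + 6640)) = 7 - (-136095 - 1*6496) = 7 - (-136095 - 6496) = 7 - 1*(-142591) = 7 + 142591 = 142598)
(T - 177537) + g = (59503/3 - 177537) + 142598 = -473108/3 + 142598 = -45314/3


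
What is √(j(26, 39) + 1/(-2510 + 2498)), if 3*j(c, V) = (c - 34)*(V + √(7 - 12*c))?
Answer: √(-3747 - 96*I*√305)/6 ≈ 2.2298 - 10.443*I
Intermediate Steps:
j(c, V) = (-34 + c)*(V + √(7 - 12*c))/3 (j(c, V) = ((c - 34)*(V + √(7 - 12*c)))/3 = ((-34 + c)*(V + √(7 - 12*c)))/3 = (-34 + c)*(V + √(7 - 12*c))/3)
√(j(26, 39) + 1/(-2510 + 2498)) = √((-34/3*39 - 34*√(7 - 12*26)/3 + (⅓)*39*26 + (⅓)*26*√(7 - 12*26)) + 1/(-2510 + 2498)) = √((-442 - 34*√(7 - 312)/3 + 338 + (⅓)*26*√(7 - 312)) + 1/(-12)) = √((-442 - 34*I*√305/3 + 338 + (⅓)*26*√(-305)) - 1/12) = √((-442 - 34*I*√305/3 + 338 + (⅓)*26*(I*√305)) - 1/12) = √((-442 - 34*I*√305/3 + 338 + 26*I*√305/3) - 1/12) = √((-104 - 8*I*√305/3) - 1/12) = √(-1249/12 - 8*I*√305/3)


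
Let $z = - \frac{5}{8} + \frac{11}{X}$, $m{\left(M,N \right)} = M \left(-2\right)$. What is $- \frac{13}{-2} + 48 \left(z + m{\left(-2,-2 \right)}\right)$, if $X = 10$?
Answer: $\frac{2213}{10} \approx 221.3$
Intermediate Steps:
$m{\left(M,N \right)} = - 2 M$
$z = \frac{19}{40}$ ($z = - \frac{5}{8} + \frac{11}{10} = \frac{19}{40} \approx 0.475$)
$- \frac{13}{-2} + 48 \left(z + m{\left(-2,-2 \right)}\right) = - \frac{13}{-2} + 48 \left(\frac{19}{40} - -4\right) = \left(-13\right) \left(- \frac{1}{2}\right) + 48 \left(\frac{19}{40} + 4\right) = \frac{13}{2} + 48 \cdot \frac{179}{40} = \frac{13}{2} + \frac{1074}{5} = \frac{2213}{10}$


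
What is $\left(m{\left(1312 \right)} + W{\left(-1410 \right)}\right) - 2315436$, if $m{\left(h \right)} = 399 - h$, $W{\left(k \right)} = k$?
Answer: $-2317759$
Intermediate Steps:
$\left(m{\left(1312 \right)} + W{\left(-1410 \right)}\right) - 2315436 = \left(\left(399 - 1312\right) - 1410\right) - 2315436 = \left(-913 - 1410\right) - 2315436 = -2323 - 2315436 = -2317759$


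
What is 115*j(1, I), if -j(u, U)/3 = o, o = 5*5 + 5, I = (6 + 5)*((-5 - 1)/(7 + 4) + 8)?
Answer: -10350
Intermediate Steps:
I = 82 (I = 11*(-6/11 + 8) = 11*(82/11) = 82)
o = 30 (o = 25 + 5 = 30)
j(u, U) = -90 (j(u, U) = -3*30 = -90)
115*j(1, I) = 115*(-90) = -10350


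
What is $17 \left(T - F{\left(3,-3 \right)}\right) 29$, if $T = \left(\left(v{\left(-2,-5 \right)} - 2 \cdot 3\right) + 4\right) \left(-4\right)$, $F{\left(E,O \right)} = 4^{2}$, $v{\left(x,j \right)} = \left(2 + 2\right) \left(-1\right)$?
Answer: $3944$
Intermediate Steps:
$v{\left(x,j \right)} = -4$ ($v{\left(x,j \right)} = 4 \left(-1\right) = -4$)
$F{\left(E,O \right)} = 16$
$T = 24$ ($T = \left(\left(-4 - 2 \cdot 3\right) + 4\right) \left(-4\right) = \left(\left(-4 - 6\right) + 4\right) \left(-4\right) = \left(-10 + 4\right) \left(-4\right) = \left(-6\right) \left(-4\right) = 24$)
$17 \left(T - F{\left(3,-3 \right)}\right) 29 = 17 \left(24 - 16\right) 29 = 17 \cdot 8 \cdot 29 = 136 \cdot 29 = 3944$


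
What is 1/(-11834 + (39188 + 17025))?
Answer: 1/44379 ≈ 2.2533e-5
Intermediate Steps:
1/(-11834 + (39188 + 17025)) = 1/(-11834 + 56213) = 1/44379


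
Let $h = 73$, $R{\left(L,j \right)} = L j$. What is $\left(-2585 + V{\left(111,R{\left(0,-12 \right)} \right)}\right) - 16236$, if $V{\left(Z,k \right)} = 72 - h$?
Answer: $-18822$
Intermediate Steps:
$V{\left(Z,k \right)} = -1$ ($V{\left(Z,k \right)} = 72 - 73 = -1$)
$\left(-2585 + V{\left(111,R{\left(0,-12 \right)} \right)}\right) - 16236 = \left(-2585 - 1\right) - 16236 = -2586 - 16236 = -18822$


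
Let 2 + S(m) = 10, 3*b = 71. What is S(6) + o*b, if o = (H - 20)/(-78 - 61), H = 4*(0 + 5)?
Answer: 8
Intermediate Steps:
H = 20 (H = 4*5 = 20)
b = 71/3 (b = (⅓)*71 = 71/3 ≈ 23.667)
S(m) = 8 (S(m) = -2 + 10 = 8)
o = 0 (o = (20 - 20)/(-78 - 61) = 0/(-139) = 0*(-1/139) = 0)
S(6) + o*b = 8 + 0*(71/3) = 8 + 0 = 8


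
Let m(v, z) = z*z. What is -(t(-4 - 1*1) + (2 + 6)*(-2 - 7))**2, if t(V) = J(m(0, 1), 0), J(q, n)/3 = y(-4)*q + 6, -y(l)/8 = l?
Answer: -1764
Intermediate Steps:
y(l) = -8*l
m(v, z) = z**2
J(q, n) = 18 + 96*q (J(q, n) = 3*((-8*(-4))*q + 6) = 3*(32*q + 6) = 3*(6 + 32*q) = 18 + 96*q)
t(V) = 114 (t(V) = 18 + 96*1**2 = 18 + 96*1 = 18 + 96 = 114)
-(t(-4 - 1*1) + (2 + 6)*(-2 - 7))**2 = -(114 + (2 + 6)*(-2 - 7))**2 = -(114 + 8*(-9))**2 = -(114 - 72)**2 = -1*42**2 = -1*1764 = -1764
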